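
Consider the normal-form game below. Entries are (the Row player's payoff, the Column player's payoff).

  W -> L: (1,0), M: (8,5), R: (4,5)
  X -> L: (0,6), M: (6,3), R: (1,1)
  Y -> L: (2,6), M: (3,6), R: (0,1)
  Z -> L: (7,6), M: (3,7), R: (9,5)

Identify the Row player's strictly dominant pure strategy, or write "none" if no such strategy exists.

none

W fails to dominate Y at L (1<2).
X fails to dominate W at L (0<1).
Y fails to dominate W at M (3<8).
Z fails to dominate W at M (3<8).
No single strategy dominates all the others.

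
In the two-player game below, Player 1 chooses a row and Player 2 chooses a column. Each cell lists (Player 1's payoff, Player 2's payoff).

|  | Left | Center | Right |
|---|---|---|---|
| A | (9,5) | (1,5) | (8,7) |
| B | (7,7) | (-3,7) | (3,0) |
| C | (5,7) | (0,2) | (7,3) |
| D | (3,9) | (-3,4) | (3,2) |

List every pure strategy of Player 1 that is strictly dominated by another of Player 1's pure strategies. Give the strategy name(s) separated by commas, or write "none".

A is not dominated — it holds its own against B at Left (9>7); C at Left (9>5); D at Left (9>3).
B: dominated, since A does at least as well everywhere (Left: 9>7, Center: 1>-3, Right: 8>3).
A strictly dominates C — Left: 9>5, Center: 1>0, Right: 8>7.
A strictly dominates D — Left: 9>3, Center: 1>-3, Right: 8>3.

B, C, D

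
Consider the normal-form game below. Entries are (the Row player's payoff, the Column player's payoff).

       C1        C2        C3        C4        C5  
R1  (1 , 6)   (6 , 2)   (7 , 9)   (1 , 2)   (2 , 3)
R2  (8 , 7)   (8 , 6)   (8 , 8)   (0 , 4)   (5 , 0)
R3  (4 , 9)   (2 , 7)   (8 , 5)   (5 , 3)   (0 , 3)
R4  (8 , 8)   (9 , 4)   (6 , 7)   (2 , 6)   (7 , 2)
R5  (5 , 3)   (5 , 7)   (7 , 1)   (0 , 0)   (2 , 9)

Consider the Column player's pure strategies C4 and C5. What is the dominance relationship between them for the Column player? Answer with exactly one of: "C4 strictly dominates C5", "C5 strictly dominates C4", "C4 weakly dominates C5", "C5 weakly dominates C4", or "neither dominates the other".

Compare C4 to C5 across each choice by the Row player: R1: 2<3, R2: 4>0, R3: 3=3, R4: 6>2, R5: 0<9.
C4 does better at R2, R4 but worse at R1, R5; neither strategy dominates the other.

neither dominates the other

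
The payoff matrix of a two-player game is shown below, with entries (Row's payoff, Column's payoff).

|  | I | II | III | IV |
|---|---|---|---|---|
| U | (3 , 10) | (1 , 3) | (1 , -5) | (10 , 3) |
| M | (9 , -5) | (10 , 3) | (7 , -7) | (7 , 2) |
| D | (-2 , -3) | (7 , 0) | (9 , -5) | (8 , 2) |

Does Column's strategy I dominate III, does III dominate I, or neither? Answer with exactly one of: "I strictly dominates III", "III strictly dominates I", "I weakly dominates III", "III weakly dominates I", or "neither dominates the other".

I strictly dominates III

I's payoffs vs III's, by Row's action — U: 10>-5, M: -5>-7, D: -3>-5.
Every comparison favours I, so I strictly dominates III.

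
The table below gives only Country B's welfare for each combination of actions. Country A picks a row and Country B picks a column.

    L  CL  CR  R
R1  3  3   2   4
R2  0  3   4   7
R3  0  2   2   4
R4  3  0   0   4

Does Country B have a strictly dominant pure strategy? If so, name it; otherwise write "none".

R vs L: R1: 4>3, R2: 7>0, R3: 4>0, R4: 4>3.
R vs CL: R1: 4>3, R2: 7>3, R3: 4>2, R4: 4>0.
R vs CR: R1: 4>2, R2: 7>4, R3: 4>2, R4: 4>0.
R strictly beats every other strategy against every opponent action, so it is strictly dominant.

R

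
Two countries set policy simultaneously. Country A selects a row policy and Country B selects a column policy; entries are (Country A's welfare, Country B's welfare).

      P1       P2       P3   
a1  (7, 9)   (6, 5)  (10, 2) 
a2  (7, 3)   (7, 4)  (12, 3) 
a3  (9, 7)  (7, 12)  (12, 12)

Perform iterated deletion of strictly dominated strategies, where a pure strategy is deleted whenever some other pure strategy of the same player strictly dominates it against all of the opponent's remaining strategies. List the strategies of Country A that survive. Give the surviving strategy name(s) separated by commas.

Country A's strategy a1 is strictly dominated by a3 (P1: 9>7, P2: 7>6, P3: 12>10) and is removed.
For Country B, P2 strictly dominates P1 on the remaining rows (a2: 4>3, a3: 12>7); eliminate P1.
Among the remaining strategies, none is strictly dominated by another pure strategy of the same player, so the elimination stops.
Surviving strategies — Country A: {a2, a3}; Country B: {P2, P3}.

a2, a3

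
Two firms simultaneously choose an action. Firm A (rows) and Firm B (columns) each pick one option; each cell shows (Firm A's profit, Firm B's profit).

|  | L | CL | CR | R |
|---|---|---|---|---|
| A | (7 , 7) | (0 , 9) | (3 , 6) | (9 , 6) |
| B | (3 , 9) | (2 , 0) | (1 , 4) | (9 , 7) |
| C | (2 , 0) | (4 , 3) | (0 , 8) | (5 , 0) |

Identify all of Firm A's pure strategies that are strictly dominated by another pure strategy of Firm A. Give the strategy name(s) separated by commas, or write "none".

none

Nothing dominates A: B at L (7>3); C at L (7>2).
Nothing dominates B: A at CL (2>0); C at L (3>2).
C is not dominated — it holds its own against A at CL (4>0); B at CL (4>2).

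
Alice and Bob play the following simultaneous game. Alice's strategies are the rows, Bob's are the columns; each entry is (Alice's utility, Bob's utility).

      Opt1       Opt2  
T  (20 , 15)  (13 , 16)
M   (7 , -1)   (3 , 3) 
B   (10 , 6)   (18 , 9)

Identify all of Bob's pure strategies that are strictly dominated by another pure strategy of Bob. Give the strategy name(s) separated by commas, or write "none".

Opt1 is strictly dominated by Opt2 (T: 16>15, M: 3>-1, B: 9>6).
Nothing dominates Opt2: Opt1 at T (16>15).

Opt1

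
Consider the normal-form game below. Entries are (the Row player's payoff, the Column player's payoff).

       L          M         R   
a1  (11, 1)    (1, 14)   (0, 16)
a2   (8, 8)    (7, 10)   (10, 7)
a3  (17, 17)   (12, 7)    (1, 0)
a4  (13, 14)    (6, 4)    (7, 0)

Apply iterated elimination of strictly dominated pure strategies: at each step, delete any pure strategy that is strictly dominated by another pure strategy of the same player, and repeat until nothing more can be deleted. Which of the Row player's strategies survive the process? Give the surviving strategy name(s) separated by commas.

Row a1 is eliminated: a3 beats it against every remaining column (L: 17>11, M: 12>1, R: 1>0).
For the Column player, L strictly dominates R on the remaining rows (a2: 8>7, a3: 17>0, a4: 14>0); eliminate R.
For the Row player, a3 strictly dominates a2 on the remaining columns (L: 17>8, M: 12>7); eliminate a2.
The Row player's strategy a4 is strictly dominated by a3 (L: 17>13, M: 12>6) and is removed.
Column M is eliminated: L beats it against every remaining row (a3: 17>7).
Among the remaining strategies, none is strictly dominated by another pure strategy of the same player, so the elimination stops.
Surviving strategies — the Row player: {a3}; the Column player: {L}.

a3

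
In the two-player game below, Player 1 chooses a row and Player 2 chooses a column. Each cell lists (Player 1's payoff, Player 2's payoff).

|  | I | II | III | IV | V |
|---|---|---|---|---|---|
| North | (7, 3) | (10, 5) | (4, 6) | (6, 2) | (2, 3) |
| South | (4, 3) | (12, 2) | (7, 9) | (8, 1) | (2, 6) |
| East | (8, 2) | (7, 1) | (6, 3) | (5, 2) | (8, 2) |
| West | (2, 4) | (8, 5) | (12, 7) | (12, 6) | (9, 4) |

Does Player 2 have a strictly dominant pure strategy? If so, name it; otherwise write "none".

III vs I: North: 6>3, South: 9>3, East: 3>2, West: 7>4.
III vs II: North: 6>5, South: 9>2, East: 3>1, West: 7>5.
III vs IV: North: 6>2, South: 9>1, East: 3>2, West: 7>6.
III vs V: North: 6>3, South: 9>6, East: 3>2, West: 7>4.
III strictly beats every other strategy against every opponent action, so it is strictly dominant.

III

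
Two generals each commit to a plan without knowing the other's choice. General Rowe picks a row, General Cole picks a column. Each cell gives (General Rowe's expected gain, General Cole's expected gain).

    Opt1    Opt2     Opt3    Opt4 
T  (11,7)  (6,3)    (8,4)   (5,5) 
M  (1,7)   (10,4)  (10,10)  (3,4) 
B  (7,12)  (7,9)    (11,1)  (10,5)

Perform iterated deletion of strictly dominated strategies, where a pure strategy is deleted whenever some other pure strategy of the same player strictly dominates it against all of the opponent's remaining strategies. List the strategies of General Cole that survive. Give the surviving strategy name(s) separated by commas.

Opt1

Column Opt2 is eliminated: Opt1 beats it against every remaining row (T: 7>3, M: 7>4, B: 12>9).
For General Rowe, B strictly dominates M on the remaining columns (Opt1: 7>1, Opt3: 11>10, Opt4: 10>3); eliminate M.
General Cole's strategy Opt3 is strictly dominated by Opt1 (T: 7>4, B: 12>1) and is removed.
General Cole's strategy Opt4 is strictly dominated by Opt1 (T: 7>5, B: 12>5) and is removed.
General Rowe's strategy B is strictly dominated by T (Opt1: 11>7) and is removed.
Among the remaining strategies, none is strictly dominated by another pure strategy of the same player, so the elimination stops.
Surviving strategies — General Rowe: {T}; General Cole: {Opt1}.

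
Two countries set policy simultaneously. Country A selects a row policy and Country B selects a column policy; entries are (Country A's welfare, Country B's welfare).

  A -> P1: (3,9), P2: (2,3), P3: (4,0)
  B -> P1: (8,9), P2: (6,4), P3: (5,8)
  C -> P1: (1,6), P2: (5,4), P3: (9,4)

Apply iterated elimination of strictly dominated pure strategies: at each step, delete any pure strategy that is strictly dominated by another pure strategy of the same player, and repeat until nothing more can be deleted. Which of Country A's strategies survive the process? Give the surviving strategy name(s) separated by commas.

B

Row A is eliminated: B beats it against every remaining column (P1: 8>3, P2: 6>2, P3: 5>4).
Country B's strategy P2 is strictly dominated by P1 (B: 9>4, C: 6>4) and is removed.
For Country B, P1 strictly dominates P3 on the remaining rows (B: 9>8, C: 6>4); eliminate P3.
Row C is eliminated: B beats it against every remaining column (P1: 8>1).
Among the remaining strategies, none is strictly dominated by another pure strategy of the same player, so the elimination stops.
Surviving strategies — Country A: {B}; Country B: {P1}.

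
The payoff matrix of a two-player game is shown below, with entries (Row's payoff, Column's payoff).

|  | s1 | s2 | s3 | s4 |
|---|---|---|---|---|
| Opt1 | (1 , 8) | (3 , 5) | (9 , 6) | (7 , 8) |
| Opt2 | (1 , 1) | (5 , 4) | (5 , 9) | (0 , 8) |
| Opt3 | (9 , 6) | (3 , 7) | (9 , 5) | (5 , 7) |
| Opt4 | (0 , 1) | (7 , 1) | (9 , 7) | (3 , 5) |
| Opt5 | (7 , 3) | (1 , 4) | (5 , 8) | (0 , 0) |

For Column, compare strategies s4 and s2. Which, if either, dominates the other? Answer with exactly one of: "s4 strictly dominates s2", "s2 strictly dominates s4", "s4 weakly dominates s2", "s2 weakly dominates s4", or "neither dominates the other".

neither dominates the other

Compare s4 to s2 across each choice by Row: Opt1: 8>5, Opt2: 8>4, Opt3: 7=7, Opt4: 5>1, Opt5: 0<4.
s4 does better at Opt1, Opt2, Opt4 but worse at Opt5; neither strategy dominates the other.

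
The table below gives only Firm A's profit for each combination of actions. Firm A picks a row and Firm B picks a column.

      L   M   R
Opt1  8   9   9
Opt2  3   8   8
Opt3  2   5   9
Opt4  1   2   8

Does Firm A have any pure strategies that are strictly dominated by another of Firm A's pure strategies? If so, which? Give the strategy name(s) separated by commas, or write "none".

Opt1: no other strategy beats it everywhere (Opt2 at L (8>3); Opt3 at L (8>2); Opt4 at L (8>1)).
Opt2: dominated, since Opt1 does at least as well everywhere (L: 8>3, M: 9>8, R: 9>8).
Nothing dominates Opt3: Opt1 at R (9=9); Opt2 at R (9>8); Opt4 at L (2>1).
Opt4: dominated, since Opt1 does at least as well everywhere (L: 8>1, M: 9>2, R: 9>8).

Opt2, Opt4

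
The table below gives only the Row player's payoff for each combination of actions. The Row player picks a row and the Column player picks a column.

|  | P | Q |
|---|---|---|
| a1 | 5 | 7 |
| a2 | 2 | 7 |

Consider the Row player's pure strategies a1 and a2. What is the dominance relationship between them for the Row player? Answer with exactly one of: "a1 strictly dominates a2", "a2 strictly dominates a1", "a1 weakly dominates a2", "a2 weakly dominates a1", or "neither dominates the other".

a1 weakly dominates a2

a1's payoffs vs a2's, by the Column player's action — P: 5>2, Q: 7=7.
a1 is at least as good everywhere and strictly better somewhere (tied only at Q), so a1 weakly but not strictly dominates a2.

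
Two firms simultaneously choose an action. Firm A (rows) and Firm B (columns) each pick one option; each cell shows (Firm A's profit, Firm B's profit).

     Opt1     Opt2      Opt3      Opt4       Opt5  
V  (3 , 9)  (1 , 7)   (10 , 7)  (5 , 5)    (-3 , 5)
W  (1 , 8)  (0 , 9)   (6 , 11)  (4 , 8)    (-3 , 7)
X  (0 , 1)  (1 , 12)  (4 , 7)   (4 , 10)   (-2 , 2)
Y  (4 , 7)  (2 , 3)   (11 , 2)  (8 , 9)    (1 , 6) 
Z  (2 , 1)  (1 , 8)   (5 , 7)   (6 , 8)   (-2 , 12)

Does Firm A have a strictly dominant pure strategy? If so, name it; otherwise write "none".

Y vs V: Opt1: 4>3, Opt2: 2>1, Opt3: 11>10, Opt4: 8>5, Opt5: 1>-3.
Y vs W: Opt1: 4>1, Opt2: 2>0, Opt3: 11>6, Opt4: 8>4, Opt5: 1>-3.
Y vs X: Opt1: 4>0, Opt2: 2>1, Opt3: 11>4, Opt4: 8>4, Opt5: 1>-2.
Y vs Z: Opt1: 4>2, Opt2: 2>1, Opt3: 11>5, Opt4: 8>6, Opt5: 1>-2.
Y strictly beats every other strategy against every opponent action, so it is strictly dominant.

Y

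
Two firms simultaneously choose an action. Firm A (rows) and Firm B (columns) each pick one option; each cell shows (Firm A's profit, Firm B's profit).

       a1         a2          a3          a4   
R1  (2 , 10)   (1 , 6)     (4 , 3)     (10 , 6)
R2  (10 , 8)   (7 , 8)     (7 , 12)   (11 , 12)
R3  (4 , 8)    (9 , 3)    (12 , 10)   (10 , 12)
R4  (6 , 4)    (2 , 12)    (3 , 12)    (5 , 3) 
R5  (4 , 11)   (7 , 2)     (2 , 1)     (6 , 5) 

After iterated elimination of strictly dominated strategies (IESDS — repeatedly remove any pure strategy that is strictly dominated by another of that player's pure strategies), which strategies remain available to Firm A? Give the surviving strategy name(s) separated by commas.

Row R1 is eliminated: R2 beats it against every remaining column (a1: 10>2, a2: 7>1, a3: 7>4, a4: 11>10).
For Firm A, R2 strictly dominates R4 on the remaining columns (a1: 10>6, a2: 7>2, a3: 7>3, a4: 11>5); eliminate R4.
Column a2 is eliminated: a4 beats it against every remaining row (R2: 12>8, R3: 12>3, R5: 5>2).
Firm A's strategy R5 is strictly dominated by R2 (a1: 10>4, a3: 7>2, a4: 11>6) and is removed.
For Firm B, a3 strictly dominates a1 on the remaining rows (R2: 12>8, R3: 10>8); eliminate a1.
Among the remaining strategies, none is strictly dominated by another pure strategy of the same player, so the elimination stops.
Surviving strategies — Firm A: {R2, R3}; Firm B: {a3, a4}.

R2, R3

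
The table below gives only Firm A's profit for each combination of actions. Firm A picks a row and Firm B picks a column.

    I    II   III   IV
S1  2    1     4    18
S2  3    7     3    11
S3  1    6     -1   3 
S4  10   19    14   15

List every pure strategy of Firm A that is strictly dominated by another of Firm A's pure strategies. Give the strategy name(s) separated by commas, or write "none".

Nothing dominates S1: S2 at III (4>3); S3 at I (2>1); S4 at IV (18>15).
S4 strictly dominates S2 — I: 10>3, II: 19>7, III: 14>3, IV: 15>11.
S3: dominated, since S2 does at least as well everywhere (I: 3>1, II: 7>6, III: 3>-1, IV: 11>3).
S4 is not dominated — it holds its own against S1 at I (10>2); S2 at I (10>3); S3 at I (10>1).

S2, S3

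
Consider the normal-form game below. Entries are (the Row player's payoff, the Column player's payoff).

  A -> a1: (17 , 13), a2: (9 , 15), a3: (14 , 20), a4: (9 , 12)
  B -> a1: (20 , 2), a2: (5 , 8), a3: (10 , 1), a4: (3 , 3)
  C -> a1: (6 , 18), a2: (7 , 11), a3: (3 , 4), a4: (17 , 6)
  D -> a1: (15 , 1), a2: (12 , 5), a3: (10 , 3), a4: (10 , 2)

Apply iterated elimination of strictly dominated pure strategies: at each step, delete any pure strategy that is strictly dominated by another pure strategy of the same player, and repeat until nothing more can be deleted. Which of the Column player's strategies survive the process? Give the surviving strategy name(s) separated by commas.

Column a4 is eliminated: a2 beats it against every remaining row (A: 15>12, B: 8>3, C: 11>6, D: 5>2).
Row C is eliminated: A beats it against every remaining column (a1: 17>6, a2: 9>7, a3: 14>3).
For the Column player, a2 strictly dominates a1 on the remaining rows (A: 15>13, B: 8>2, D: 5>1); eliminate a1.
For the Row player, A strictly dominates B on the remaining columns (a2: 9>5, a3: 14>10); eliminate B.
Among the remaining strategies, none is strictly dominated by another pure strategy of the same player, so the elimination stops.
Surviving strategies — the Row player: {A, D}; the Column player: {a2, a3}.

a2, a3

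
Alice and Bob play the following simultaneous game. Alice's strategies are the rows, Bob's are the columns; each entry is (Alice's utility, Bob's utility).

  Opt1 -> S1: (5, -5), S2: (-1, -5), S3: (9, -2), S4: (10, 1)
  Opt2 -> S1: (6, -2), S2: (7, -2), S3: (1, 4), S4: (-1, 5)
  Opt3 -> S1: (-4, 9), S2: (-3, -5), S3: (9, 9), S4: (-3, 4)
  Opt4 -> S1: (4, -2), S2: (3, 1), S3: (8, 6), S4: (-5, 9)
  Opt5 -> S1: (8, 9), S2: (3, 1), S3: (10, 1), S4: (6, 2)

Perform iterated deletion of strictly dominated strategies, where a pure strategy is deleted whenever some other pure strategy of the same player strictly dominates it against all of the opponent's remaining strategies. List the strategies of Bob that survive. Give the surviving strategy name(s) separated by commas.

S1, S4

Alice's strategy Opt3 is strictly dominated by Opt5 (S1: 8>-4, S2: 3>-3, S3: 10>9, S4: 6>-3) and is removed.
Column S2 is eliminated: S4 beats it against every remaining row (Opt1: 1>-5, Opt2: 5>-2, Opt4: 9>1, Opt5: 2>1).
Alice's strategy Opt2 is strictly dominated by Opt5 (S1: 8>6, S3: 10>1, S4: 6>-1) and is removed.
Alice's strategy Opt4 is strictly dominated by Opt1 (S1: 5>4, S3: 9>8, S4: 10>-5) and is removed.
Column S3 is eliminated: S4 beats it against every remaining row (Opt1: 1>-2, Opt5: 2>1).
Among the remaining strategies, none is strictly dominated by another pure strategy of the same player, so the elimination stops.
Surviving strategies — Alice: {Opt1, Opt5}; Bob: {S1, S4}.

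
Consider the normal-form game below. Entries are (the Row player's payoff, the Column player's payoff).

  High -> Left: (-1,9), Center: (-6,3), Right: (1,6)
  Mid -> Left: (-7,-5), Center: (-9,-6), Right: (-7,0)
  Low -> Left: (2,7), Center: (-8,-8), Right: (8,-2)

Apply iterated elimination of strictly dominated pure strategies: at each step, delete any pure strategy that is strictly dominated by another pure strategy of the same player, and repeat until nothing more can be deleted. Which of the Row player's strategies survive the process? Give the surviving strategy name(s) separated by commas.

Row Mid is eliminated: High beats it against every remaining column (Left: -1>-7, Center: -6>-9, Right: 1>-7).
Column Center is eliminated: Left beats it against every remaining row (High: 9>3, Low: 7>-8).
The Row player's strategy High is strictly dominated by Low (Left: 2>-1, Right: 8>1) and is removed.
For the Column player, Left strictly dominates Right on the remaining rows (Low: 7>-2); eliminate Right.
Among the remaining strategies, none is strictly dominated by another pure strategy of the same player, so the elimination stops.
Surviving strategies — the Row player: {Low}; the Column player: {Left}.

Low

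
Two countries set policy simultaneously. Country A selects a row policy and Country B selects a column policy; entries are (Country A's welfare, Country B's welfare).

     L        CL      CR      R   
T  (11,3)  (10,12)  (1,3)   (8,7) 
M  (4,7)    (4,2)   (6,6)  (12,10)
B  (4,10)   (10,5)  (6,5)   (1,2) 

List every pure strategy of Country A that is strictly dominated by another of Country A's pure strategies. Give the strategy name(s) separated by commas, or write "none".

none

Nothing dominates T: M at L (11>4); B at L (11>4).
M: no other strategy beats it everywhere (T at CR (6>1); B at L (4=4)).
Nothing dominates B: T at CL (10=10); M at L (4=4).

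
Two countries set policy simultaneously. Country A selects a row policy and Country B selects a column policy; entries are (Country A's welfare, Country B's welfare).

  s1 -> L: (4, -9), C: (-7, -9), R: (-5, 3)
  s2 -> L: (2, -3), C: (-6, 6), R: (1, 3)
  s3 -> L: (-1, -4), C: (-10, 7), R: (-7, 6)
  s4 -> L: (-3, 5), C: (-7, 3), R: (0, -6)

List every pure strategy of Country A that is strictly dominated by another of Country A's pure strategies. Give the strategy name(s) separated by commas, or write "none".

s3, s4

s1: no other strategy beats it everywhere (s2 at L (4>2); s3 at L (4>-1); s4 at L (4>-3)).
Nothing dominates s2: s1 at C (-6>-7); s3 at L (2>-1); s4 at L (2>-3).
s1 strictly dominates s3 — L: 4>-1, C: -7>-10, R: -5>-7.
s4: dominated, since s2 does at least as well everywhere (L: 2>-3, C: -6>-7, R: 1>0).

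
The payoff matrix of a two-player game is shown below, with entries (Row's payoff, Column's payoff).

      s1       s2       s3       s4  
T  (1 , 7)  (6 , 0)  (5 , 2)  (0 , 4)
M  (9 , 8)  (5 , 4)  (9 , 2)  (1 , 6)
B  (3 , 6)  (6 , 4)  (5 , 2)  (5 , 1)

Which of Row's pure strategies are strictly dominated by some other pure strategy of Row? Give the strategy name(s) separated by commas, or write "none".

none

T: no other strategy beats it everywhere (M at s2 (6>5); B at s2 (6=6)).
M: no other strategy beats it everywhere (T at s1 (9>1); B at s1 (9>3)).
B is not dominated — it holds its own against T at s1 (3>1); M at s2 (6>5).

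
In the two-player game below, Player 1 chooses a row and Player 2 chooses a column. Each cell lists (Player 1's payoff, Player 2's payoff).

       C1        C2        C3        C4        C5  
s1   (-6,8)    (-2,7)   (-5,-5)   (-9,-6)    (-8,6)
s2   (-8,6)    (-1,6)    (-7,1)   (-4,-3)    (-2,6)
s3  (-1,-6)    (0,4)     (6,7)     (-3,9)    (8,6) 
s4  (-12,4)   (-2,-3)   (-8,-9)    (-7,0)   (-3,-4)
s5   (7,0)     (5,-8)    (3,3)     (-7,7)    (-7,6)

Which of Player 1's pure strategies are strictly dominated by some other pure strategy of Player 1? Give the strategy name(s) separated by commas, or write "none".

s1, s2, s4

s1 is strictly dominated by s3 (C1: -1>-6, C2: 0>-2, C3: 6>-5, C4: -3>-9, C5: 8>-8).
s2: dominated, since s3 does at least as well everywhere (C1: -1>-8, C2: 0>-1, C3: 6>-7, C4: -3>-4, C5: 8>-2).
s3 is not dominated — it holds its own against s1 at C1 (-1>-6); s2 at C1 (-1>-8); s4 at C1 (-1>-12); s5 at C3 (6>3).
s4: dominated, since s2 does at least as well everywhere (C1: -8>-12, C2: -1>-2, C3: -7>-8, C4: -4>-7, C5: -2>-3).
s5 is not dominated — it holds its own against s1 at C1 (7>-6); s2 at C1 (7>-8); s3 at C1 (7>-1); s4 at C1 (7>-12).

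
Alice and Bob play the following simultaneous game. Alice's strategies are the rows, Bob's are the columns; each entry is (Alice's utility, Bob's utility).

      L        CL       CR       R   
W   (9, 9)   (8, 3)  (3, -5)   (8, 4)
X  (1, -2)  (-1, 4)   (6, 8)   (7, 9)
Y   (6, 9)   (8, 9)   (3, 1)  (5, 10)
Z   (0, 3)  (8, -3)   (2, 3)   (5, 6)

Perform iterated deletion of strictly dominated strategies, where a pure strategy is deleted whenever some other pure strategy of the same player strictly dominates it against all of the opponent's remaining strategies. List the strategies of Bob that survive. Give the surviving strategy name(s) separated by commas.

Column CL is eliminated: R beats it against every remaining row (W: 4>3, X: 9>4, Y: 10>9, Z: 6>-3).
Alice's strategy Z is strictly dominated by W (L: 9>0, CR: 3>2, R: 8>5) and is removed.
For Bob, R strictly dominates CR on the remaining rows (W: 4>-5, X: 9>8, Y: 10>1); eliminate CR.
For Alice, W strictly dominates X on the remaining columns (L: 9>1, R: 8>7); eliminate X.
For Alice, W strictly dominates Y on the remaining columns (L: 9>6, R: 8>5); eliminate Y.
Column R is eliminated: L beats it against every remaining row (W: 9>4).
Among the remaining strategies, none is strictly dominated by another pure strategy of the same player, so the elimination stops.
Surviving strategies — Alice: {W}; Bob: {L}.

L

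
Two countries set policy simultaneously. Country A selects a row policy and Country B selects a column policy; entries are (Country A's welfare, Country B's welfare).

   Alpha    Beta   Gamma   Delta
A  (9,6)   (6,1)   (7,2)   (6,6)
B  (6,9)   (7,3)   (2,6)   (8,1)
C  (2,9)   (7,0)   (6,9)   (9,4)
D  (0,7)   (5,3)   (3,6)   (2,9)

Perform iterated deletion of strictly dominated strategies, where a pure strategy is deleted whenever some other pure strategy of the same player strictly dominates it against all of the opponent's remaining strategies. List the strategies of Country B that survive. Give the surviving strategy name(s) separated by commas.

Alpha, Gamma, Delta

For Country A, A strictly dominates D on the remaining columns (Alpha: 9>0, Beta: 6>5, Gamma: 7>3, Delta: 6>2); eliminate D.
For Country B, Alpha strictly dominates Beta on the remaining rows (A: 6>1, B: 9>3, C: 9>0); eliminate Beta.
Among the remaining strategies, none is strictly dominated by another pure strategy of the same player, so the elimination stops.
Surviving strategies — Country A: {A, B, C}; Country B: {Alpha, Gamma, Delta}.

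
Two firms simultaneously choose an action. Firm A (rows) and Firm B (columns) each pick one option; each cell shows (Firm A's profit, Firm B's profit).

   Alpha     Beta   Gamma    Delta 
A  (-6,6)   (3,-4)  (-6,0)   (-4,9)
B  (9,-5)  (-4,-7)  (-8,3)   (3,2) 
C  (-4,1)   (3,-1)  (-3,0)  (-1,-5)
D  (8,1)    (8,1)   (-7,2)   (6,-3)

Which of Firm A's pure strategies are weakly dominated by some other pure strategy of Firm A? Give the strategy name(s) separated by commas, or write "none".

A: dominated, since C does at least as well everywhere (Alpha: -4>-6, Beta: 3=3, Gamma: -3>-6, Delta: -1>-4).
B: no other strategy beats it everywhere (A at Alpha (9>-6); C at Alpha (9>-4); D at Alpha (9>8)).
Nothing dominates C: A at Alpha (-4>-6); B at Beta (3>-4); D at Gamma (-3>-7).
Nothing dominates D: A at Alpha (8>-6); B at Beta (8>-4); C at Alpha (8>-4).

A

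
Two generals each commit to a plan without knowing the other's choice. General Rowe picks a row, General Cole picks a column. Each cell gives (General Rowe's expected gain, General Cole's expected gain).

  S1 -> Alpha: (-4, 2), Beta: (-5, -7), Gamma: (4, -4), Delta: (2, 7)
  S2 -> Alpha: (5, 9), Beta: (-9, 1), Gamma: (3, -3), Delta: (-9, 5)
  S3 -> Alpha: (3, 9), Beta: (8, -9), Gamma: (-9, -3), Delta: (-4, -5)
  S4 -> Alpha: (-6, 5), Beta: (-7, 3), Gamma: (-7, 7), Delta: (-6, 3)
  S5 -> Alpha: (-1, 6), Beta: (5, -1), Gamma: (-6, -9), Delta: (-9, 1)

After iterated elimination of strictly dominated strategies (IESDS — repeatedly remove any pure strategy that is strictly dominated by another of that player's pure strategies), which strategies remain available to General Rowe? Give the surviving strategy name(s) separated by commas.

S1, S2, S3

For General Rowe, S1 strictly dominates S4 on the remaining columns (Alpha: -4>-6, Beta: -5>-7, Gamma: 4>-7, Delta: 2>-6); eliminate S4.
Column Beta is eliminated: Alpha beats it against every remaining row (S1: 2>-7, S2: 9>1, S3: 9>-9, S5: 6>-1).
Column Gamma is eliminated: Alpha beats it against every remaining row (S1: 2>-4, S2: 9>-3, S3: 9>-3, S5: 6>-9).
Row S5 is eliminated: S3 beats it against every remaining column (Alpha: 3>-1, Delta: -4>-9).
Among the remaining strategies, none is strictly dominated by another pure strategy of the same player, so the elimination stops.
Surviving strategies — General Rowe: {S1, S2, S3}; General Cole: {Alpha, Delta}.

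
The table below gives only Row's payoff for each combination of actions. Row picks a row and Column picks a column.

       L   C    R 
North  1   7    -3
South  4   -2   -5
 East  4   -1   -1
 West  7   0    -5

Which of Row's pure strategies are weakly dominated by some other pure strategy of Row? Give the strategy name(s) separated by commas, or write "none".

North is not dominated — it holds its own against South at C (7>-2); East at C (7>-1); West at C (7>0).
South: dominated, since East does at least as well everywhere (L: 4=4, C: -1>-2, R: -1>-5).
Nothing dominates East: North at L (4>1); South at C (-1>-2); West at R (-1>-5).
West is not dominated — it holds its own against North at L (7>1); South at L (7>4); East at L (7>4).

South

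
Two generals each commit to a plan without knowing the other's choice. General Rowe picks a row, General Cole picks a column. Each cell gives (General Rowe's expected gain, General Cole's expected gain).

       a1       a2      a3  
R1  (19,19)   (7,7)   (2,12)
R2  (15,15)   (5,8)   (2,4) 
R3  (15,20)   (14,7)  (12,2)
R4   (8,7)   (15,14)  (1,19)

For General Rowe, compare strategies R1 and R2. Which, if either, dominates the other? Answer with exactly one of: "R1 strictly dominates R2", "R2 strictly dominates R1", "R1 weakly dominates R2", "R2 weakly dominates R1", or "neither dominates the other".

R1 weakly dominates R2

R1's payoffs vs R2's, by General Cole's action — a1: 19>15, a2: 7>5, a3: 2=2.
R1 is at least as good everywhere and strictly better somewhere (tied only at a3), so R1 weakly but not strictly dominates R2.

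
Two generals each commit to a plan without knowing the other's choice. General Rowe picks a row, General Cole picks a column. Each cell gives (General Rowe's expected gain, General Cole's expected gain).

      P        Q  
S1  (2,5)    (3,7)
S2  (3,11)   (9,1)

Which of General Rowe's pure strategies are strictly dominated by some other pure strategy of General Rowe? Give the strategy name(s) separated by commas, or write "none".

S1

S1: dominated, since S2 does at least as well everywhere (P: 3>2, Q: 9>3).
S2: no other strategy beats it everywhere (S1 at P (3>2)).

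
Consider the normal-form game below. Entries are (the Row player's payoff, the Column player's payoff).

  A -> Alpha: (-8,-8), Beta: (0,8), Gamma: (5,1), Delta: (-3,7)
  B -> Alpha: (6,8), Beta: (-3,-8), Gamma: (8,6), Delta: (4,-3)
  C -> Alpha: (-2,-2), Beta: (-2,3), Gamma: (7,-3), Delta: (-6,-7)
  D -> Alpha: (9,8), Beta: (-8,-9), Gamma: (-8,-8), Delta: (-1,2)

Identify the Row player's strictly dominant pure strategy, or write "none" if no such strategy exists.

A fails to dominate B at Alpha (-8<6).
B fails to dominate A at Beta (-3<0).
C fails to dominate A at Beta (-2<0).
D fails to dominate A at Beta (-8<0).
No single strategy dominates all the others.

none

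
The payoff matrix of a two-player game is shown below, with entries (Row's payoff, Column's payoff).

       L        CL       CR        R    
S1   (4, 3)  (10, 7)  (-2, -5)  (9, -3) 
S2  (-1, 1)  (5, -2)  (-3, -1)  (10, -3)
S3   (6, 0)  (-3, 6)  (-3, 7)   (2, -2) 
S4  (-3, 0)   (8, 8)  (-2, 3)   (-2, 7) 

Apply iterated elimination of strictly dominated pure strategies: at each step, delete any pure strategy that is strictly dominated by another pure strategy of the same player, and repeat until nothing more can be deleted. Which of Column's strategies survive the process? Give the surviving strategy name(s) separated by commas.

Column R is eliminated: CL beats it against every remaining row (S1: 7>-3, S2: -2>-3, S3: 6>-2, S4: 8>7).
For Row, S1 strictly dominates S2 on the remaining columns (L: 4>-1, CL: 10>5, CR: -2>-3); eliminate S2.
For Column, CL strictly dominates L on the remaining rows (S1: 7>3, S3: 6>0, S4: 8>0); eliminate L.
For Row, S1 strictly dominates S3 on the remaining columns (CL: 10>-3, CR: -2>-3); eliminate S3.
Column CR is eliminated: CL beats it against every remaining row (S1: 7>-5, S4: 8>3).
For Row, S1 strictly dominates S4 on the remaining columns (CL: 10>8); eliminate S4.
Among the remaining strategies, none is strictly dominated by another pure strategy of the same player, so the elimination stops.
Surviving strategies — Row: {S1}; Column: {CL}.

CL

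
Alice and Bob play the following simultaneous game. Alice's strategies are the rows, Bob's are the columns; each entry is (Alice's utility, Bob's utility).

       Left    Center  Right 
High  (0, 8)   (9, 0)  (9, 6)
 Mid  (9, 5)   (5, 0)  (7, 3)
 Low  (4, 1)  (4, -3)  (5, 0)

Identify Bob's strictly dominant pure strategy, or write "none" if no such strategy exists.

Left

Left vs Center: High: 8>0, Mid: 5>0, Low: 1>-3.
Left vs Right: High: 8>6, Mid: 5>3, Low: 1>0.
Left strictly beats every other strategy against every opponent action, so it is strictly dominant.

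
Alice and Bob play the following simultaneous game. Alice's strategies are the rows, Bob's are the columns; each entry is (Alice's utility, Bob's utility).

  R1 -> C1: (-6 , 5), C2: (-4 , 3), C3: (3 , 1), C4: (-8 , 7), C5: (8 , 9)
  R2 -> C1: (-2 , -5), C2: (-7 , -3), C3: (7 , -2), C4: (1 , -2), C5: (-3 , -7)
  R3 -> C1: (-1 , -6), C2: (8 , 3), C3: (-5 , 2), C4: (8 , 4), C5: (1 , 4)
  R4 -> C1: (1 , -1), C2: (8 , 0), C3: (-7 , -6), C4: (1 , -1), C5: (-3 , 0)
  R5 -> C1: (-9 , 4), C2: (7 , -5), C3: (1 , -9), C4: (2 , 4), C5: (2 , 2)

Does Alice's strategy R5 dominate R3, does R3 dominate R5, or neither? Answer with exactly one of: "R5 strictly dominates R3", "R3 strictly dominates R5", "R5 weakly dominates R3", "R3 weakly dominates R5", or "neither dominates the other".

Compare R5 to R3 across each choice by Bob: C1: -9<-1, C2: 7<8, C3: 1>-5, C4: 2<8, C5: 2>1.
R5 does better at C3, C5 but worse at C1, C2, C4; neither strategy dominates the other.

neither dominates the other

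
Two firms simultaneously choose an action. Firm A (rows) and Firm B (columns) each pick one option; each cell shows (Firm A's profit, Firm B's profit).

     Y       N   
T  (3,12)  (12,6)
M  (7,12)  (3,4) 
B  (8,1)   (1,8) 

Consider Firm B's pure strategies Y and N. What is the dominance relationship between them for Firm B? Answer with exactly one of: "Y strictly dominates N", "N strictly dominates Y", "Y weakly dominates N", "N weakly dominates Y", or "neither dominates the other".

Y's payoffs vs N's, by Firm A's action — T: 12>6, M: 12>4, B: 1<8.
Y does better at T, M but worse at B; neither strategy dominates the other.

neither dominates the other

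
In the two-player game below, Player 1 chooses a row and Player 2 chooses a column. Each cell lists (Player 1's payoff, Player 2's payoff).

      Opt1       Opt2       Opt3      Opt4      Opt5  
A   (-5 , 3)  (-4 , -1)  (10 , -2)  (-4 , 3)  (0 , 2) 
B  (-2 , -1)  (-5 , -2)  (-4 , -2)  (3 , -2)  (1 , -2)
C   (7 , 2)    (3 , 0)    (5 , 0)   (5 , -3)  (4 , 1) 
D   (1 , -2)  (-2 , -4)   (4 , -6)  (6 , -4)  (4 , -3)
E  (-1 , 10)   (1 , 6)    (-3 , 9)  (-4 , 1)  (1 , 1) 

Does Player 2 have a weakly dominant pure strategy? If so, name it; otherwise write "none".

Opt1

Opt1 vs Opt2: A: 3>-1, B: -1>-2, C: 2>0, D: -2>-4, E: 10>6.
Opt1 vs Opt3: A: 3>-2, B: -1>-2, C: 2>0, D: -2>-6, E: 10>9.
Opt1 vs Opt4: A: 3=3, B: -1>-2, C: 2>-3, D: -2>-4, E: 10>1.
Opt1 vs Opt5: A: 3>2, B: -1>-2, C: 2>1, D: -2>-3, E: 10>1.
Opt1 is at least as good as every other strategy against every opponent action, so it is weakly dominant.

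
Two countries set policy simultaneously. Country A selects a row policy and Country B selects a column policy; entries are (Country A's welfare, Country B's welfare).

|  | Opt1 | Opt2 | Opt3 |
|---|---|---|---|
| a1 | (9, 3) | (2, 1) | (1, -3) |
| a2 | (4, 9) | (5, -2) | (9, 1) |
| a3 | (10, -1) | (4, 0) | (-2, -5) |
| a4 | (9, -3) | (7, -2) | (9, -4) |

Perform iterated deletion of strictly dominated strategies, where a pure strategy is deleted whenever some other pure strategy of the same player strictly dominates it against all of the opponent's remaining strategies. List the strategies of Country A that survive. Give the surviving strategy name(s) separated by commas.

Column Opt3 is eliminated: Opt1 beats it against every remaining row (a1: 3>-3, a2: 9>1, a3: -1>-5, a4: -3>-4).
For Country A, a3 strictly dominates a1 on the remaining columns (Opt1: 10>9, Opt2: 4>2); eliminate a1.
Row a2 is eliminated: a4 beats it against every remaining column (Opt1: 9>4, Opt2: 7>5).
Column Opt1 is eliminated: Opt2 beats it against every remaining row (a3: 0>-1, a4: -2>-3).
Country A's strategy a3 is strictly dominated by a4 (Opt2: 7>4) and is removed.
Among the remaining strategies, none is strictly dominated by another pure strategy of the same player, so the elimination stops.
Surviving strategies — Country A: {a4}; Country B: {Opt2}.

a4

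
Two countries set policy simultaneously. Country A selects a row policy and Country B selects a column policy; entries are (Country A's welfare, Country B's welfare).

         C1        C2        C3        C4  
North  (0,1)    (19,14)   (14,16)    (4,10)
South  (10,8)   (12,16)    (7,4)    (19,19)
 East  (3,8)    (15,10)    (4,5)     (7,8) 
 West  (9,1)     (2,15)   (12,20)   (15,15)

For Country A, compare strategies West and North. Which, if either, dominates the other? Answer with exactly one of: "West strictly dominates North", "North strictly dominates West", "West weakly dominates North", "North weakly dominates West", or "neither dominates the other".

neither dominates the other

Compare West to North across each opponent action: C1: 9>0, C2: 2<19, C3: 12<14, C4: 15>4.
West does better at C1, C4 but worse at C2, C3; neither strategy dominates the other.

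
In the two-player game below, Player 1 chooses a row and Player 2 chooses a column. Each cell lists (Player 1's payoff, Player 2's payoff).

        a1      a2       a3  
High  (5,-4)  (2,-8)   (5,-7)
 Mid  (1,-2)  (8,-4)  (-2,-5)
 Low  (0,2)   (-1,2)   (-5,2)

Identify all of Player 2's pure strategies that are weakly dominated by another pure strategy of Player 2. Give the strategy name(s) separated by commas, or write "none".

a1 is not dominated — it holds its own against a2 at High (-4>-8); a3 at High (-4>-7).
a2 is weakly dominated by a1 (High: -4>-8, Mid: -2>-4, Low: 2=2).
a3 is weakly dominated by a1 (High: -4>-7, Mid: -2>-5, Low: 2=2).

a2, a3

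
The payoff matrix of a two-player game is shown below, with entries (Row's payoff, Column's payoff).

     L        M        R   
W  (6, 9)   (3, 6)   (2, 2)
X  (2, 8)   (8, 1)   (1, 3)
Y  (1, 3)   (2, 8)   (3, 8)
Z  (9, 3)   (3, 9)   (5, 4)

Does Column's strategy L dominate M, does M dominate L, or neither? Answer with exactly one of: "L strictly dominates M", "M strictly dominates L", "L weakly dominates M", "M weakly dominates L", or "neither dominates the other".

Compare L to M across each choice by Row: W: 9>6, X: 8>1, Y: 3<8, Z: 3<9.
L does better at W, X but worse at Y, Z; neither strategy dominates the other.

neither dominates the other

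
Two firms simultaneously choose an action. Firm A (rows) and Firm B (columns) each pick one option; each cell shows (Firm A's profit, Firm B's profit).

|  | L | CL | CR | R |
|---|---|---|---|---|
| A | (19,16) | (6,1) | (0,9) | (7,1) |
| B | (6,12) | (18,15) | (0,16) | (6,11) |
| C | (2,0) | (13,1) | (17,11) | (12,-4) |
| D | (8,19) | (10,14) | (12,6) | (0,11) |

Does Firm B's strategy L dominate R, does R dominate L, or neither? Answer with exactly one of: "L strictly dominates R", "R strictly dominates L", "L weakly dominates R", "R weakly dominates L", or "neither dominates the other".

L strictly dominates R

Compare L to R across each choice by Firm A: A: 16>1, B: 12>11, C: 0>-4, D: 19>11.
L gives a strictly higher payoff against each choice by Firm A, so L strictly dominates R.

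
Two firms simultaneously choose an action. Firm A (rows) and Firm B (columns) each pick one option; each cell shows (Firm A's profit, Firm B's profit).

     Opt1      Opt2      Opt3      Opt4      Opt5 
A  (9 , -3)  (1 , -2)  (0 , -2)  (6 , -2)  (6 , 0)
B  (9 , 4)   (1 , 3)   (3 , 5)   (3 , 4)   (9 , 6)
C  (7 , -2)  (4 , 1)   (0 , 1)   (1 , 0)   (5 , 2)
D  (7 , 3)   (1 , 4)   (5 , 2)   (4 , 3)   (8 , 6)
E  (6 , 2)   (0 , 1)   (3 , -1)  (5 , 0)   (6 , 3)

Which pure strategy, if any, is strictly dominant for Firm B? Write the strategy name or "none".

Opt5

Opt5 vs Opt1: A: 0>-3, B: 6>4, C: 2>-2, D: 6>3, E: 3>2.
Opt5 vs Opt2: A: 0>-2, B: 6>3, C: 2>1, D: 6>4, E: 3>1.
Opt5 vs Opt3: A: 0>-2, B: 6>5, C: 2>1, D: 6>2, E: 3>-1.
Opt5 vs Opt4: A: 0>-2, B: 6>4, C: 2>0, D: 6>3, E: 3>0.
Opt5 strictly beats every other strategy against every opponent action, so it is strictly dominant.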